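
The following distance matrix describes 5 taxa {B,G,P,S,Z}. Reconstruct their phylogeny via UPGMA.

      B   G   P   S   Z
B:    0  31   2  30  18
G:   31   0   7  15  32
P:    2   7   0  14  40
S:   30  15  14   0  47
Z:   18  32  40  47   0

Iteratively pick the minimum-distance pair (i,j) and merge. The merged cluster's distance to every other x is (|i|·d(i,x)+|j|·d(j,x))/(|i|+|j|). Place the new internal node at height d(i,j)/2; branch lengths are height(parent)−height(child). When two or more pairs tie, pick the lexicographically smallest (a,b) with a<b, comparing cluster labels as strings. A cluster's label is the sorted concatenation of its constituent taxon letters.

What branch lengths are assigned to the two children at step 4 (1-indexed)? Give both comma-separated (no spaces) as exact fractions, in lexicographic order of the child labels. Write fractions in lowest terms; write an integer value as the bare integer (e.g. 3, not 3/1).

step 1: merge (B,P) at d=2; branch lengths B→1, P→1; new cluster BP
  updated: d(BP,G)=19, d(BP,S)=22, d(BP,Z)=29
step 2: merge (G,S) at d=15; branch lengths G→15/2, S→15/2; new cluster GS
  updated: d(BP,GS)=41/2, d(GS,Z)=79/2
step 3: merge (BP,GS) at d=41/2; branch lengths BP→37/4, GS→11/4; new cluster BGPS
  updated: d(BGPS,Z)=137/4
step 4: merge (BGPS,Z) at d=137/4; branch lengths BGPS→55/8, Z→137/8; new cluster BGPSZ
final tree: (((B:1,P:1):37/4,(G:15/2,S:15/2):11/4):55/8,Z:137/8)
total length: 53

55/8,137/8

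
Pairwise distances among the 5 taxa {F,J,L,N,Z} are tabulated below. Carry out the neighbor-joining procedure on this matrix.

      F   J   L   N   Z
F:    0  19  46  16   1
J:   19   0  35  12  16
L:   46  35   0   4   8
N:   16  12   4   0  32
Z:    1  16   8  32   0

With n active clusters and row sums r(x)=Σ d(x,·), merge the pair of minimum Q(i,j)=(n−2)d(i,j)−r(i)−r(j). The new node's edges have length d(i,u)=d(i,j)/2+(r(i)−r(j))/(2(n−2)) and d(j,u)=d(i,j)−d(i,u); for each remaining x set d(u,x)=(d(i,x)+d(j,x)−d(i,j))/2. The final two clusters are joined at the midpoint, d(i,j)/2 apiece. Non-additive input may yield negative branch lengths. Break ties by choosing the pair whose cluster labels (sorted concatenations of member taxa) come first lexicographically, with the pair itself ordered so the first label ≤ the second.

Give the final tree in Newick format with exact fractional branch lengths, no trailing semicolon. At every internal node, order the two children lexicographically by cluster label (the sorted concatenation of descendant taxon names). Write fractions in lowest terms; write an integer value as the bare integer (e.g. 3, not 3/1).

1. join L+N (d=4, Q=-145) ⇒ LN; edges |L|=41/6, |N|=-17/6
  updated: d(F,LN)=29, d(J,LN)=43/2, d(LN,Z)=18
2. join F+Z (d=1, Q=-82) ⇒ FZ; edges |F|=4, |Z|=-3
  updated: d(FZ,J)=17, d(FZ,LN)=23
3. join FZ+J (d=17, Q=-123/2) ⇒ FJZ; edges |FZ|=37/4, |J|=31/4
  updated: d(FJZ,LN)=55/4
4. join FJZ+LN (d=55/4) ⇒ FJLNZ; edges |FJZ|=55/8, |LN|=55/8
final tree: (((F:4,Z:-3):37/4,J:31/4):55/8,(L:41/6,N:-17/6):55/8)
total length: 143/4

(((F:4,Z:-3):37/4,J:31/4):55/8,(L:41/6,N:-17/6):55/8)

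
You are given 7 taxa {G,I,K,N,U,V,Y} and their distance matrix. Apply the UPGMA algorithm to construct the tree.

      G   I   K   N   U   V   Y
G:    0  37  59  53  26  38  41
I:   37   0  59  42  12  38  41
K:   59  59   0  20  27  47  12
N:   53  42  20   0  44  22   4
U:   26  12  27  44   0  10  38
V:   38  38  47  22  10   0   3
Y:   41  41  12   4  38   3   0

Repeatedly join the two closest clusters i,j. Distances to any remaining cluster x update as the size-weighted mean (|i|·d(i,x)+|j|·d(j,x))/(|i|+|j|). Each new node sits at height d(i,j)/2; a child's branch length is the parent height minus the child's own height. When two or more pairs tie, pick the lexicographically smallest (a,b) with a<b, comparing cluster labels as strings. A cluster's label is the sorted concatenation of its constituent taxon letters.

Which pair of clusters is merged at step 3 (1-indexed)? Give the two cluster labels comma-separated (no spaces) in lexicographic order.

step 1: merge (V,Y) at d=3; branch lengths V→3/2, Y→3/2; new cluster VY
  updated: d(G,VY)=79/2, d(I,VY)=79/2, d(K,VY)=59/2, d(N,VY)=13, d(U,VY)=24
step 2: merge (I,U) at d=12; branch lengths I→6, U→6; new cluster IU
  updated: d(G,IU)=63/2, d(IU,K)=43, d(IU,N)=43, d(IU,VY)=127/4
step 3: merge (N,VY) at d=13; branch lengths N→13/2, VY→5; new cluster NVY
  updated: d(G,NVY)=44, d(IU,NVY)=71/2, d(K,NVY)=79/3
step 4: merge (K,NVY) at d=79/3; branch lengths K→79/6, NVY→20/3; new cluster KNVY
  updated: d(G,KNVY)=191/4, d(IU,KNVY)=299/8
step 5: merge (G,IU) at d=63/2; branch lengths G→63/4, IU→39/4; new cluster GIU
  updated: d(GIU,KNVY)=245/6
step 6: merge (GIU,KNVY) at d=245/6; branch lengths GIU→14/3, KNVY→29/4; new cluster GIKNUVY
final tree: ((G:63/4,(I:6,U:6):39/4):14/3,(K:79/6,(N:13/2,(V:3/2,Y:3/2):5):20/3):29/4)
total length: 335/4

N,VY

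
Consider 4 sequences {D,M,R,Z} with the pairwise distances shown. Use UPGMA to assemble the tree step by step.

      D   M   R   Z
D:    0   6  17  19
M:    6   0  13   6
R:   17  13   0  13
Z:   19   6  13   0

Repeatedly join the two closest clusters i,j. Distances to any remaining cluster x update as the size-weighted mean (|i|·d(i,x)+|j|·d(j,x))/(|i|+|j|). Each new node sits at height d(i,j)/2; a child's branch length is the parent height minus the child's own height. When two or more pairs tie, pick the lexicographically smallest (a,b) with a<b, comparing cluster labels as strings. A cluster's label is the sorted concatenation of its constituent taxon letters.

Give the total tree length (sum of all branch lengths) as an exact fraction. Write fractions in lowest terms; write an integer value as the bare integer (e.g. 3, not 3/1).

283/12

1. join D+M (d=6) ⇒ DM; edges |D|=3, |M|=3
  updated: d(DM,R)=15, d(DM,Z)=25/2
2. join DM+Z (d=25/2) ⇒ DMZ; edges |DM|=13/4, |Z|=25/4
  updated: d(DMZ,R)=43/3
3. join DMZ+R (d=43/3) ⇒ DMRZ; edges |DMZ|=11/12, |R|=43/6
final tree: (((D:3,M:3):13/4,Z:25/4):11/12,R:43/6)
total length: 283/12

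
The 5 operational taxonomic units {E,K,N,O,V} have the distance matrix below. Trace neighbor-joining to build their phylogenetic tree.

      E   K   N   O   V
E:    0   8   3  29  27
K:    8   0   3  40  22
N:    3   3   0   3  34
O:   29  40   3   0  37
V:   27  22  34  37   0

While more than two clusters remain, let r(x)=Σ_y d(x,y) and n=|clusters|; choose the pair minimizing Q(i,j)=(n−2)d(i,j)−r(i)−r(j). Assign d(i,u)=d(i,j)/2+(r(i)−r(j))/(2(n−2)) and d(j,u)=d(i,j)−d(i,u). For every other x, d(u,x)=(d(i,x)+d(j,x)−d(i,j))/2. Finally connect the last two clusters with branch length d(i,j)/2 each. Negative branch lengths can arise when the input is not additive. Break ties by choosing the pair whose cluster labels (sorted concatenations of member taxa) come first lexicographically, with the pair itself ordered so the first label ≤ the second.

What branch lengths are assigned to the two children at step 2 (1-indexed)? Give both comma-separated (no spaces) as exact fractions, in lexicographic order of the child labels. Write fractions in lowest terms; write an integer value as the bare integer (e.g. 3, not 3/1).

5/2,12

1. join N+O (d=3, Q=-143) ⇒ NO; edges |N|=-19/2, |O|=25/2
  updated: d(E,NO)=29/2, d(K,NO)=20, d(NO,V)=34
2. join E+NO (d=29/2, Q=-89) ⇒ ENO; edges |E|=5/2, |NO|=12
  updated: d(ENO,K)=27/4, d(ENO,V)=93/4
3. join ENO+K (d=27/4, Q=-52) ⇒ EKNO; edges |ENO|=4, |K|=11/4
  updated: d(EKNO,V)=77/4
4. join EKNO+V (d=77/4) ⇒ EKNOV; edges |EKNO|=77/8, |V|=77/8
final tree: (((E:5/2,(N:-19/2,O:25/2):12):4,K:11/4):77/8,V:77/8)
total length: 87/2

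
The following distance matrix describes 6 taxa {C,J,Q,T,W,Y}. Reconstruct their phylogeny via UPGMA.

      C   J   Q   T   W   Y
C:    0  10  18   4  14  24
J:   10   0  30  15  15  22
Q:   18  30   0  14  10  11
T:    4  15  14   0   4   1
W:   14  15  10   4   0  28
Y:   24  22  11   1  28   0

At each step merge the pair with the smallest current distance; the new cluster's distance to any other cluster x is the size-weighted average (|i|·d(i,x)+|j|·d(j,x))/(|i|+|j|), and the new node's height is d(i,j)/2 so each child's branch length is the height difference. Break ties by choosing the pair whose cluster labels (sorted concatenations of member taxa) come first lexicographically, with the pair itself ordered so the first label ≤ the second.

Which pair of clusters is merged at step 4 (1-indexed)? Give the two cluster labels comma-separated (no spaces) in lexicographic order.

1. join T+Y (d=1) ⇒ TY; edges |T|=1/2, |Y|=1/2
  updated: d(C,TY)=14, d(J,TY)=37/2, d(Q,TY)=25/2, d(TY,W)=16
2. join C+J (d=10) ⇒ CJ; edges |C|=5, |J|=5
  updated: d(CJ,Q)=24, d(CJ,TY)=65/4, d(CJ,W)=29/2
3. join Q+W (d=10) ⇒ QW; edges |Q|=5, |W|=5
  updated: d(CJ,QW)=77/4, d(QW,TY)=57/4
4. join QW+TY (d=57/4) ⇒ QTWY; edges |QW|=17/8, |TY|=53/8
  updated: d(CJ,QTWY)=71/4
5. join CJ+QTWY (d=71/4) ⇒ CJQTWY; edges |CJ|=31/8, |QTWY|=7/4
final tree: ((C:5,J:5):31/8,((Q:5,W:5):17/8,(T:1/2,Y:1/2):53/8):7/4)
total length: 283/8

QW,TY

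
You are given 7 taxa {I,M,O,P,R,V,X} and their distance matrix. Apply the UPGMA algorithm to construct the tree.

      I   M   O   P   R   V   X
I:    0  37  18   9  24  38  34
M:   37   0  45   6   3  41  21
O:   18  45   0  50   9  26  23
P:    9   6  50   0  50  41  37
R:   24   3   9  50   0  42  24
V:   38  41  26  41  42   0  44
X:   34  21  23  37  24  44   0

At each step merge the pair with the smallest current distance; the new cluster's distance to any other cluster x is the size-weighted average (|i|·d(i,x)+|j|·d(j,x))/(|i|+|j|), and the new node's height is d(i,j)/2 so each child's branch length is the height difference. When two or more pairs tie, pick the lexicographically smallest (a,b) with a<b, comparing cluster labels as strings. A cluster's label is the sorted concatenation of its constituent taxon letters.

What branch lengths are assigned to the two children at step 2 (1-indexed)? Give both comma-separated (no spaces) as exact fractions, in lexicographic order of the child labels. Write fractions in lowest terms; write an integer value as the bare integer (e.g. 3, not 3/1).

9/2,9/2

1. join M+R (d=3) ⇒ MR; edges |M|=3/2, |R|=3/2
  updated: d(I,MR)=61/2, d(MR,O)=27, d(MR,P)=28, d(MR,V)=83/2, d(MR,X)=45/2
2. join I+P (d=9) ⇒ IP; edges |I|=9/2, |P|=9/2
  updated: d(IP,MR)=117/4, d(IP,O)=34, d(IP,V)=79/2, d(IP,X)=71/2
3. join MR+X (d=45/2) ⇒ MRX; edges |MR|=39/4, |X|=45/4
  updated: d(IP,MRX)=94/3, d(MRX,O)=77/3, d(MRX,V)=127/3
4. join MRX+O (d=77/3) ⇒ MORX; edges |MRX|=19/12, |O|=77/6
  updated: d(IP,MORX)=32, d(MORX,V)=153/4
5. join IP+MORX (d=32) ⇒ IMOPRX; edges |IP|=23/2, |MORX|=19/6
  updated: d(IMOPRX,V)=116/3
6. join IMOPRX+V (d=116/3) ⇒ IMOPRVX; edges |IMOPRX|=10/3, |V|=58/3
final tree: (((I:9/2,P:9/2):23/2,(((M:3/2,R:3/2):39/4,X:45/4):19/12,O:77/6):19/6):10/3,V:58/3)
total length: 339/4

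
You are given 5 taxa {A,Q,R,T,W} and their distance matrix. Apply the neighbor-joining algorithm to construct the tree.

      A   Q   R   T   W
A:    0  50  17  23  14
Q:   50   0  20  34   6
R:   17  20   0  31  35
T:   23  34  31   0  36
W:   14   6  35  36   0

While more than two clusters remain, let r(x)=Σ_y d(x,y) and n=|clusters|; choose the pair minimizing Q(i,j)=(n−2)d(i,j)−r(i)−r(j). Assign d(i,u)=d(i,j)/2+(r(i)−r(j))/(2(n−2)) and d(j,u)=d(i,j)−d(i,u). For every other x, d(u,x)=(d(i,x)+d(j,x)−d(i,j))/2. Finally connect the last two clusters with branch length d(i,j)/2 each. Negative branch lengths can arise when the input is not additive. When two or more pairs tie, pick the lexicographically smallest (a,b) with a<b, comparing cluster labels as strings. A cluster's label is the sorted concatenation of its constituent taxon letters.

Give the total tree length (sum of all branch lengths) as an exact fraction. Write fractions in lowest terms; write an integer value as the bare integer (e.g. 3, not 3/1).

57

step 1: merge (Q,W) at d=6, Q=-183; branch lengths Q→37/6, W→-1/6; new cluster QW
  updated: d(A,QW)=29, d(QW,R)=49/2, d(QW,T)=32
step 2: merge (A,T) at d=23, Q=-109; branch lengths A→29/4, T→63/4; new cluster AT
  updated: d(AT,QW)=19, d(AT,R)=25/2
step 3: merge (AT,QW) at d=19, Q=-56; branch lengths AT→7/2, QW→31/2; new cluster AQTW
  updated: d(AQTW,R)=9
step 4: merge (AQTW,R) at d=9; branch lengths AQTW→9/2, R→9/2; new cluster AQRTW
final tree: (((A:29/4,T:63/4):7/2,(Q:37/6,W:-1/6):31/2):9/2,R:9/2)
total length: 57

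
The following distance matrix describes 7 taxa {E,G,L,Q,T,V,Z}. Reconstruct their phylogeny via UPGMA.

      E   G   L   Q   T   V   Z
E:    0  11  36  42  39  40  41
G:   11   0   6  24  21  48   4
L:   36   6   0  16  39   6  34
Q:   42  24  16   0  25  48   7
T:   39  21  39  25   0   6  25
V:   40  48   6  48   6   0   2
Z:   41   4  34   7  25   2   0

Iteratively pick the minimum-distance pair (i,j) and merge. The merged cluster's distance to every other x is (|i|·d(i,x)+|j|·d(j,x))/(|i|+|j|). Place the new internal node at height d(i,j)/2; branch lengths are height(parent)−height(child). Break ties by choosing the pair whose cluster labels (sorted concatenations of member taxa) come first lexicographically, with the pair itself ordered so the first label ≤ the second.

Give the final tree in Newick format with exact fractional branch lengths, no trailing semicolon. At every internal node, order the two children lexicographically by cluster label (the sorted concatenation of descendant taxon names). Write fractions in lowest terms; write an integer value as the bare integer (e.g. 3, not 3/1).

(E:209/12,(((G:3,L:3):7,Q:10):26/9,(T:31/4,(V:1,Z:1):27/4):185/36):163/36)

1. join V+Z (d=2) ⇒ VZ; edges |V|=1, |Z|=1
  updated: d(E,VZ)=81/2, d(G,VZ)=26, d(L,VZ)=20, d(Q,VZ)=55/2, d(T,VZ)=31/2
2. join G+L (d=6) ⇒ GL; edges |G|=3, |L|=3
  updated: d(E,GL)=47/2, d(GL,Q)=20, d(GL,T)=30, d(GL,VZ)=23
3. join T+VZ (d=31/2) ⇒ TVZ; edges |T|=31/4, |VZ|=27/4
  updated: d(E,TVZ)=40, d(GL,TVZ)=76/3, d(Q,TVZ)=80/3
4. join GL+Q (d=20) ⇒ GLQ; edges |GL|=7, |Q|=10
  updated: d(E,GLQ)=89/3, d(GLQ,TVZ)=232/9
5. join GLQ+TVZ (d=232/9) ⇒ GLQTVZ; edges |GLQ|=26/9, |TVZ|=185/36
  updated: d(E,GLQTVZ)=209/6
6. join E+GLQTVZ (d=209/6) ⇒ EGLQTVZ; edges |E|=209/12, |GLQTVZ|=163/36
final tree: (E:209/12,(((G:3,L:3):7,Q:10):26/9,(T:31/4,(V:1,Z:1):27/4):185/36):163/36)
total length: 2501/36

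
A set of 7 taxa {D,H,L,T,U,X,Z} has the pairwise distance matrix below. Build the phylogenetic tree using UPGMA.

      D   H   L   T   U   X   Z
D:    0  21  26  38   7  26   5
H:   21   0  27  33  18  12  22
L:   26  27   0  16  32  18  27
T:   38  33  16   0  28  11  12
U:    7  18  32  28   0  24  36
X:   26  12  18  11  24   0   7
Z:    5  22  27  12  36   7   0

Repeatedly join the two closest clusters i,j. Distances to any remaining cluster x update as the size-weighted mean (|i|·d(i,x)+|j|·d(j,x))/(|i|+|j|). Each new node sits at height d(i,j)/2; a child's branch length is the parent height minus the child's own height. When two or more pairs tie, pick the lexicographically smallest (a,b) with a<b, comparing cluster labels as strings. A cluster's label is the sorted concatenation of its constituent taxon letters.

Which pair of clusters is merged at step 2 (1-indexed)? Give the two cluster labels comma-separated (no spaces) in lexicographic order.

iteration 1: select D,Z (d=5); attach at lengths (5/2, 5/2); label the merged cluster DZ
  updated: d(DZ,H)=43/2, d(DZ,L)=53/2, d(DZ,T)=25, d(DZ,U)=43/2, d(DZ,X)=33/2
iteration 2: select T,X (d=11); attach at lengths (11/2, 11/2); label the merged cluster TX
  updated: d(DZ,TX)=83/4, d(H,TX)=45/2, d(L,TX)=17, d(TX,U)=26
iteration 3: select L,TX (d=17); attach at lengths (17/2, 3); label the merged cluster LTX
  updated: d(DZ,LTX)=68/3, d(H,LTX)=24, d(LTX,U)=28
iteration 4: select H,U (d=18); attach at lengths (9, 9); label the merged cluster HU
  updated: d(DZ,HU)=43/2, d(HU,LTX)=26
iteration 5: select DZ,HU (d=43/2); attach at lengths (33/4, 7/4); label the merged cluster DHUZ
  updated: d(DHUZ,LTX)=73/3
iteration 6: select DHUZ,LTX (d=73/3); attach at lengths (17/12, 11/3); label the merged cluster DHLTUXZ
final tree: (((D:5/2,Z:5/2):33/4,(H:9,U:9):7/4):17/12,(L:17/2,(T:11/2,X:11/2):3):11/3)
total length: 727/12

T,X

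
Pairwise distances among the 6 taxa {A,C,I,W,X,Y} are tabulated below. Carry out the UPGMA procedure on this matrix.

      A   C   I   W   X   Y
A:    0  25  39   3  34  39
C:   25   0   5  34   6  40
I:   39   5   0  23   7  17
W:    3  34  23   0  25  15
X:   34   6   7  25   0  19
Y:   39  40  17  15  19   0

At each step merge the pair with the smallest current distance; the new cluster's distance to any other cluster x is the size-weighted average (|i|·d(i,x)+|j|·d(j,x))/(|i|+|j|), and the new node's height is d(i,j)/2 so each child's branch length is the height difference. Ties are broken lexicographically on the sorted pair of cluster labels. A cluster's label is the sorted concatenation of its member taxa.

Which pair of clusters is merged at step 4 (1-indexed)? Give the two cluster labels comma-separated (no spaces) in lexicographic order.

step 1: merge (A,W) at d=3; branch lengths A→3/2, W→3/2; new cluster AW
  updated: d(AW,C)=59/2, d(AW,I)=31, d(AW,X)=59/2, d(AW,Y)=27
step 2: merge (C,I) at d=5; branch lengths C→5/2, I→5/2; new cluster CI
  updated: d(AW,CI)=121/4, d(CI,X)=13/2, d(CI,Y)=57/2
step 3: merge (CI,X) at d=13/2; branch lengths CI→3/4, X→13/4; new cluster CIX
  updated: d(AW,CIX)=30, d(CIX,Y)=76/3
step 4: merge (CIX,Y) at d=76/3; branch lengths CIX→113/12, Y→38/3; new cluster CIXY
  updated: d(AW,CIXY)=117/4
step 5: merge (AW,CIXY) at d=117/4; branch lengths AW→105/8, CIXY→47/24; new cluster ACIWXY
final tree: ((A:3/2,W:3/2):105/8,(((C:5/2,I:5/2):3/4,X:13/4):113/12,Y:38/3):47/24)
total length: 295/6

CIX,Y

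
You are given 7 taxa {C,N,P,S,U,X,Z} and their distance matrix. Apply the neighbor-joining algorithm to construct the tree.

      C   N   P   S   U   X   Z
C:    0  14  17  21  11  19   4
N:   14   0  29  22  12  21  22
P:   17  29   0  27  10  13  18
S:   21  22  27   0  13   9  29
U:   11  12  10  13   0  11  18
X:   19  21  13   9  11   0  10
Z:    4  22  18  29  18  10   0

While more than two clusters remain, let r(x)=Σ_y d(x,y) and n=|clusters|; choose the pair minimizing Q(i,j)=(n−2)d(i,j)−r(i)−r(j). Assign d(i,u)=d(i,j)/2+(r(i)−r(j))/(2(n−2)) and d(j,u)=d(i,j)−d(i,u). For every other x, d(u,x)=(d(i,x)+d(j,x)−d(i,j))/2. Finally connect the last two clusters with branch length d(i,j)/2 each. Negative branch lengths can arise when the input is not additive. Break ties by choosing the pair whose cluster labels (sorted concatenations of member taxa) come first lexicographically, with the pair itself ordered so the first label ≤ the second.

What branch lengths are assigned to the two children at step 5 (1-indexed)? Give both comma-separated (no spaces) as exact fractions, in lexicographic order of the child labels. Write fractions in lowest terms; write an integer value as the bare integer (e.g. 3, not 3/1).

iteration 1: select C,Z (d=4, Q=-167); attach at lengths (1/2, 7/2); label the merged cluster CZ
  updated: d(CZ,N)=16, d(CZ,P)=31/2, d(CZ,S)=23, d(CZ,U)=25/2, d(CZ,X)=25/2
iteration 2: select S,X (d=9, Q=-249/2); attach at lengths (127/16, 17/16); label the merged cluster SX
  updated: d(CZ,SX)=53/4, d(N,SX)=17, d(P,SX)=31/2, d(SX,U)=15/2
iteration 3: select CZ,N (d=16, Q=-333/4); attach at lengths (125/24, 259/24); label the merged cluster CNZ
  updated: d(CNZ,P)=57/4, d(CNZ,SX)=57/8, d(CNZ,U)=17/4
iteration 4: select CNZ,SX (d=57/8, Q=-83/2); attach at lengths (39/16, 75/16); label the merged cluster CNSXZ
  updated: d(CNSXZ,P)=181/16, d(CNSXZ,U)=37/16
iteration 5: select CNSXZ,P (d=181/16, Q=-189/8); attach at lengths (29/16, 19/2); label the merged cluster CNPSXZ
  updated: d(CNPSXZ,U)=1/2
iteration 6: select CNPSXZ,U (d=1/2); attach at lengths (1/4, 1/4); label the merged cluster CNPSUXZ
final tree: (((((C:1/2,Z:7/2):125/24,N:259/24):39/16,(S:127/16,X:17/16):75/16):29/16,P:19/2):1/4,U:1/4)
total length: 767/16

29/16,19/2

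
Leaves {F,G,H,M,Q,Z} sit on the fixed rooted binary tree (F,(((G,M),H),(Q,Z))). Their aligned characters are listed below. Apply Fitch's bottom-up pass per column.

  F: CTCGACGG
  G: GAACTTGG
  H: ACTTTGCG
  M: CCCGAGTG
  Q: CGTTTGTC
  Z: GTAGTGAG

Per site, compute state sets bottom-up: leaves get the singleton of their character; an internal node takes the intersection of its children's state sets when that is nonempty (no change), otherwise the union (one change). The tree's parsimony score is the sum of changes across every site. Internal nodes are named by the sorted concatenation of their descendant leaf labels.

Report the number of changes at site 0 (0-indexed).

3

site 0, node GM: G={G} ∪ M={C} → {C,G} (+1)
site 0, node GHM: GM={C,G} ∪ H={A} → {A,C,G} (+1)
site 0, node QZ: Q={C} ∪ Z={G} → {C,G} (+1)
site 0, node GHMQZ: GHM={A,C,G} ∩ QZ={C,G} → {C,G} (+0)
site 0, node FGHMQZ: F={C} ∩ GHMQZ={C,G} → {C} (+0)
site 1, node GM: G={A} ∪ M={C} → {A,C} (+1)
site 1, node GHM: GM={A,C} ∩ H={C} → {C} (+0)
site 1, node QZ: Q={G} ∪ Z={T} → {G,T} (+1)
site 1, node GHMQZ: GHM={C} ∪ QZ={G,T} → {C,G,T} (+1)
site 1, node FGHMQZ: F={T} ∩ GHMQZ={C,G,T} → {T} (+0)
site 2, node GM: G={A} ∪ M={C} → {A,C} (+1)
site 2, node GHM: GM={A,C} ∪ H={T} → {A,C,T} (+1)
site 2, node QZ: Q={T} ∪ Z={A} → {A,T} (+1)
site 2, node GHMQZ: GHM={A,C,T} ∩ QZ={A,T} → {A,T} (+0)
site 2, node FGHMQZ: F={C} ∪ GHMQZ={A,T} → {A,C,T} (+1)
site 3, node GM: G={C} ∪ M={G} → {C,G} (+1)
site 3, node GHM: GM={C,G} ∪ H={T} → {C,G,T} (+1)
site 3, node QZ: Q={T} ∪ Z={G} → {G,T} (+1)
site 3, node GHMQZ: GHM={C,G,T} ∩ QZ={G,T} → {G,T} (+0)
site 3, node FGHMQZ: F={G} ∩ GHMQZ={G,T} → {G} (+0)
site 4, node GM: G={T} ∪ M={A} → {A,T} (+1)
site 4, node GHM: GM={A,T} ∩ H={T} → {T} (+0)
site 4, node QZ: Q={T} ∩ Z={T} → {T} (+0)
site 4, node GHMQZ: GHM={T} ∩ QZ={T} → {T} (+0)
site 4, node FGHMQZ: F={A} ∪ GHMQZ={T} → {A,T} (+1)
site 5, node GM: G={T} ∪ M={G} → {G,T} (+1)
site 5, node GHM: GM={G,T} ∩ H={G} → {G} (+0)
site 5, node QZ: Q={G} ∩ Z={G} → {G} (+0)
site 5, node GHMQZ: GHM={G} ∩ QZ={G} → {G} (+0)
site 5, node FGHMQZ: F={C} ∪ GHMQZ={G} → {C,G} (+1)
site 6, node GM: G={G} ∪ M={T} → {G,T} (+1)
site 6, node GHM: GM={G,T} ∪ H={C} → {C,G,T} (+1)
site 6, node QZ: Q={T} ∪ Z={A} → {A,T} (+1)
site 6, node GHMQZ: GHM={C,G,T} ∩ QZ={A,T} → {T} (+0)
site 6, node FGHMQZ: F={G} ∪ GHMQZ={T} → {G,T} (+1)
site 7, node GM: G={G} ∩ M={G} → {G} (+0)
site 7, node GHM: GM={G} ∩ H={G} → {G} (+0)
site 7, node QZ: Q={C} ∪ Z={G} → {C,G} (+1)
site 7, node GHMQZ: GHM={G} ∩ QZ={C,G} → {G} (+0)
site 7, node FGHMQZ: F={G} ∩ GHMQZ={G} → {G} (+0)
per-site changes: [3, 3, 4, 3, 2, 2, 4, 1]; total = 22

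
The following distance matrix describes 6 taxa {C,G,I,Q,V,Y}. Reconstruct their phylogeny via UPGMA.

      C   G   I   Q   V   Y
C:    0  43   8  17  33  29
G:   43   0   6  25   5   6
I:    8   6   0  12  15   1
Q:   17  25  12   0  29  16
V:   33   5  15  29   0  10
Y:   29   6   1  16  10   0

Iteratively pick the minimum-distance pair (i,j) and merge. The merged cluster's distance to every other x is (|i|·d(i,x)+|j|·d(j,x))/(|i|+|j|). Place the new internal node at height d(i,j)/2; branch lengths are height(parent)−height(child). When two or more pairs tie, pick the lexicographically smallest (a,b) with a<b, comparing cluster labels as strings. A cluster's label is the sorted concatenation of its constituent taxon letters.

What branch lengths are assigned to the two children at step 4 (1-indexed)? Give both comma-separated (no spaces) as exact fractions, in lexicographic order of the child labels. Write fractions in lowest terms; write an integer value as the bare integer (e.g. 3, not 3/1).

1. join I+Y (d=1) ⇒ IY; edges |I|=1/2, |Y|=1/2
  updated: d(C,IY)=37/2, d(G,IY)=6, d(IY,Q)=14, d(IY,V)=25/2
2. join G+V (d=5) ⇒ GV; edges |G|=5/2, |V|=5/2
  updated: d(C,GV)=38, d(GV,IY)=37/4, d(GV,Q)=27
3. join GV+IY (d=37/4) ⇒ GIVY; edges |GV|=17/8, |IY|=33/8
  updated: d(C,GIVY)=113/4, d(GIVY,Q)=41/2
4. join C+Q (d=17) ⇒ CQ; edges |C|=17/2, |Q|=17/2
  updated: d(CQ,GIVY)=195/8
5. join CQ+GIVY (d=195/8) ⇒ CGIQVY; edges |CQ|=59/16, |GIVY|=121/16
final tree: ((C:17/2,Q:17/2):59/16,((G:5/2,V:5/2):17/8,(I:1/2,Y:1/2):33/8):121/16)
total length: 81/2

17/2,17/2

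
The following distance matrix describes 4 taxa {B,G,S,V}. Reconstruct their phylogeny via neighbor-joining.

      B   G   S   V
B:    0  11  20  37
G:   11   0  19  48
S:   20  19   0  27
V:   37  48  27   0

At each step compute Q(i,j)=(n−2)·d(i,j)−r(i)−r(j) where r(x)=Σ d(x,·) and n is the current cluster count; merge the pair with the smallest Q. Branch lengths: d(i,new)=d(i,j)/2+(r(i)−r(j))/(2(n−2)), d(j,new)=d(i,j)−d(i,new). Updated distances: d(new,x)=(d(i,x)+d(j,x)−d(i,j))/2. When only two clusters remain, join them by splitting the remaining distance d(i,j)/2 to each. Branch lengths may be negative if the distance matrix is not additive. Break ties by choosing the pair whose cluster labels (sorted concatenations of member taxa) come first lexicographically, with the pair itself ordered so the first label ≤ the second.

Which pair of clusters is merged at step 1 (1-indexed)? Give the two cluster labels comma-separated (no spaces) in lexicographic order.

iteration 1: select B,G (d=11, Q=-124); attach at lengths (3, 8); label the merged cluster BG
  updated: d(BG,S)=14, d(BG,V)=37
iteration 2: select BG,S (d=14, Q=-78); attach at lengths (12, 2); label the merged cluster BGS
  updated: d(BGS,V)=25
iteration 3: select BGS,V (d=25); attach at lengths (25/2, 25/2); label the merged cluster BGSV
final tree: (((B:3,G:8):12,S:2):25/2,V:25/2)
total length: 50

B,G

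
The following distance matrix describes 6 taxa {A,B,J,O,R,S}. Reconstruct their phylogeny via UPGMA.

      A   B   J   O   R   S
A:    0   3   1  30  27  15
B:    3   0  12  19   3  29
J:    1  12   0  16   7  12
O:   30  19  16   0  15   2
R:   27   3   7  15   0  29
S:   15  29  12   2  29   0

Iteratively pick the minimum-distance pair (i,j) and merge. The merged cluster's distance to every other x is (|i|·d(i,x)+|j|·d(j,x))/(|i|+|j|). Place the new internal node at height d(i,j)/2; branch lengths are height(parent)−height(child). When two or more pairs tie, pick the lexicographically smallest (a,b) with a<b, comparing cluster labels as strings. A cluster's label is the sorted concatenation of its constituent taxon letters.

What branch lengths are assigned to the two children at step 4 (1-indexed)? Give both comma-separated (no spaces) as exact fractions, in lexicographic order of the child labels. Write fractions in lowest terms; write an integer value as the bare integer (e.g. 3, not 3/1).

45/8,37/8

iteration 1: select A,J (d=1); attach at lengths (1/2, 1/2); label the merged cluster AJ
  updated: d(AJ,B)=15/2, d(AJ,O)=23, d(AJ,R)=17, d(AJ,S)=27/2
iteration 2: select O,S (d=2); attach at lengths (1, 1); label the merged cluster OS
  updated: d(AJ,OS)=73/4, d(B,OS)=24, d(OS,R)=22
iteration 3: select B,R (d=3); attach at lengths (3/2, 3/2); label the merged cluster BR
  updated: d(AJ,BR)=49/4, d(BR,OS)=23
iteration 4: select AJ,BR (d=49/4); attach at lengths (45/8, 37/8); label the merged cluster ABJR
  updated: d(ABJR,OS)=165/8
iteration 5: select ABJR,OS (d=165/8); attach at lengths (67/16, 149/16); label the merged cluster ABJORS
final tree: (((A:1/2,J:1/2):45/8,(B:3/2,R:3/2):37/8):67/16,(O:1,S:1):149/16)
total length: 119/4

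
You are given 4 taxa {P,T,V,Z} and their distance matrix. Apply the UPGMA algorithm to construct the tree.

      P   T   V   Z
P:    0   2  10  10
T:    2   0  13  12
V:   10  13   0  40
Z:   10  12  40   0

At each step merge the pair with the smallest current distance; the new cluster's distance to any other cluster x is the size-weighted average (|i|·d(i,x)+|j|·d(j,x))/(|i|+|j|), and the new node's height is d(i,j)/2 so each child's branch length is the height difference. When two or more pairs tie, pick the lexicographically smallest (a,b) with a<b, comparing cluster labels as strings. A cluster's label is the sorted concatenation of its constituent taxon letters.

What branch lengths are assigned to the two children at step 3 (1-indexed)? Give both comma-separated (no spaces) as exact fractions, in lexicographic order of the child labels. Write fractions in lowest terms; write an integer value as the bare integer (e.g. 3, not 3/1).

step 1: merge (P,T) at d=2; branch lengths P→1, T→1; new cluster PT
  updated: d(PT,V)=23/2, d(PT,Z)=11
step 2: merge (PT,Z) at d=11; branch lengths PT→9/2, Z→11/2; new cluster PTZ
  updated: d(PTZ,V)=21
step 3: merge (PTZ,V) at d=21; branch lengths PTZ→5, V→21/2; new cluster PTVZ
final tree: (((P:1,T:1):9/2,Z:11/2):5,V:21/2)
total length: 55/2

5,21/2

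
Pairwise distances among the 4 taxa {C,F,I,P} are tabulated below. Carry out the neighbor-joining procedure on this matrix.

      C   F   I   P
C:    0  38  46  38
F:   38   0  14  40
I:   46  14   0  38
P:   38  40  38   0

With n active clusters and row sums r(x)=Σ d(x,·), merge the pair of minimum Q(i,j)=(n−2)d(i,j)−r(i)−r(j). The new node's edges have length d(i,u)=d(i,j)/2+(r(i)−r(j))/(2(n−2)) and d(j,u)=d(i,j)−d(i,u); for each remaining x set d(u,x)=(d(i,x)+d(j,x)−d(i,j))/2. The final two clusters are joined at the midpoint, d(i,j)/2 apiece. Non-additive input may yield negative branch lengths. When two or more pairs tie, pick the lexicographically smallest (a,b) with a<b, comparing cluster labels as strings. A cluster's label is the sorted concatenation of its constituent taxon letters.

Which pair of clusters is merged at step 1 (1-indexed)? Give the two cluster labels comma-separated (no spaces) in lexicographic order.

iteration 1: select C,P (d=38, Q=-162); attach at lengths (41/2, 35/2); label the merged cluster CP
  updated: d(CP,F)=20, d(CP,I)=23
iteration 2: select CP,F (d=20, Q=-57); attach at lengths (29/2, 11/2); label the merged cluster CFP
  updated: d(CFP,I)=17/2
iteration 3: select CFP,I (d=17/2); attach at lengths (17/4, 17/4); label the merged cluster CFIP
final tree: (((C:41/2,P:35/2):29/2,F:11/2):17/4,I:17/4)
total length: 133/2

C,P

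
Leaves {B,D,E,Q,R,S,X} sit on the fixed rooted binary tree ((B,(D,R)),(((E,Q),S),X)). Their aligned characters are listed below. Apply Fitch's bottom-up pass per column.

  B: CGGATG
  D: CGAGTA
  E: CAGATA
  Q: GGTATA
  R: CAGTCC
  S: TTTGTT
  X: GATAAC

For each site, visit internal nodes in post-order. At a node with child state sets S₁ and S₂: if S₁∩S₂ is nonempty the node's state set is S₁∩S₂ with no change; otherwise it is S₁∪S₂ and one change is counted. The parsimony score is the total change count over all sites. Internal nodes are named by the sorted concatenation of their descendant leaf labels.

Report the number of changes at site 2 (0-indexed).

site 0, node DR: D={C} ∩ R={C} → {C} (+0)
site 0, node BDR: B={C} ∩ DR={C} → {C} (+0)
site 0, node EQ: E={C} ∪ Q={G} → {C,G} (+1)
site 0, node EQS: EQ={C,G} ∪ S={T} → {C,G,T} (+1)
site 0, node EQSX: EQS={C,G,T} ∩ X={G} → {G} (+0)
site 0, node BDEQRSX: BDR={C} ∪ EQSX={G} → {C,G} (+1)
site 1, node DR: D={G} ∪ R={A} → {A,G} (+1)
site 1, node BDR: B={G} ∩ DR={A,G} → {G} (+0)
site 1, node EQ: E={A} ∪ Q={G} → {A,G} (+1)
site 1, node EQS: EQ={A,G} ∪ S={T} → {A,G,T} (+1)
site 1, node EQSX: EQS={A,G,T} ∩ X={A} → {A} (+0)
site 1, node BDEQRSX: BDR={G} ∪ EQSX={A} → {A,G} (+1)
site 2, node DR: D={A} ∪ R={G} → {A,G} (+1)
site 2, node BDR: B={G} ∩ DR={A,G} → {G} (+0)
site 2, node EQ: E={G} ∪ Q={T} → {G,T} (+1)
site 2, node EQS: EQ={G,T} ∩ S={T} → {T} (+0)
site 2, node EQSX: EQS={T} ∩ X={T} → {T} (+0)
site 2, node BDEQRSX: BDR={G} ∪ EQSX={T} → {G,T} (+1)
site 3, node DR: D={G} ∪ R={T} → {G,T} (+1)
site 3, node BDR: B={A} ∪ DR={G,T} → {A,G,T} (+1)
site 3, node EQ: E={A} ∩ Q={A} → {A} (+0)
site 3, node EQS: EQ={A} ∪ S={G} → {A,G} (+1)
site 3, node EQSX: EQS={A,G} ∩ X={A} → {A} (+0)
site 3, node BDEQRSX: BDR={A,G,T} ∩ EQSX={A} → {A} (+0)
site 4, node DR: D={T} ∪ R={C} → {C,T} (+1)
site 4, node BDR: B={T} ∩ DR={C,T} → {T} (+0)
site 4, node EQ: E={T} ∩ Q={T} → {T} (+0)
site 4, node EQS: EQ={T} ∩ S={T} → {T} (+0)
site 4, node EQSX: EQS={T} ∪ X={A} → {A,T} (+1)
site 4, node BDEQRSX: BDR={T} ∩ EQSX={A,T} → {T} (+0)
site 5, node DR: D={A} ∪ R={C} → {A,C} (+1)
site 5, node BDR: B={G} ∪ DR={A,C} → {A,C,G} (+1)
site 5, node EQ: E={A} ∩ Q={A} → {A} (+0)
site 5, node EQS: EQ={A} ∪ S={T} → {A,T} (+1)
site 5, node EQSX: EQS={A,T} ∪ X={C} → {A,C,T} (+1)
site 5, node BDEQRSX: BDR={A,C,G} ∩ EQSX={A,C,T} → {A,C} (+0)
per-site changes: [3, 4, 3, 3, 2, 4]; total = 19

3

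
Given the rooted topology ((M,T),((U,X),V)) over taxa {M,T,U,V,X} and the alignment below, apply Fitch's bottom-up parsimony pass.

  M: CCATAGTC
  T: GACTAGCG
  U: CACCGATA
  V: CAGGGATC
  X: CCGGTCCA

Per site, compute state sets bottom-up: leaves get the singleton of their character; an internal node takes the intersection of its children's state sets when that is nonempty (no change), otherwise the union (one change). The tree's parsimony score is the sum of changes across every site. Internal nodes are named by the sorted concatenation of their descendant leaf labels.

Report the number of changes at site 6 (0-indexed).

2

site 0, node MT: M={C} ∪ T={G} → {C,G} (+1)
site 0, node UX: U={C} ∩ X={C} → {C} (+0)
site 0, node UVX: UX={C} ∩ V={C} → {C} (+0)
site 0, node MTUVX: MT={C,G} ∩ UVX={C} → {C} (+0)
site 1, node MT: M={C} ∪ T={A} → {A,C} (+1)
site 1, node UX: U={A} ∪ X={C} → {A,C} (+1)
site 1, node UVX: UX={A,C} ∩ V={A} → {A} (+0)
site 1, node MTUVX: MT={A,C} ∩ UVX={A} → {A} (+0)
site 2, node MT: M={A} ∪ T={C} → {A,C} (+1)
site 2, node UX: U={C} ∪ X={G} → {C,G} (+1)
site 2, node UVX: UX={C,G} ∩ V={G} → {G} (+0)
site 2, node MTUVX: MT={A,C} ∪ UVX={G} → {A,C,G} (+1)
site 3, node MT: M={T} ∩ T={T} → {T} (+0)
site 3, node UX: U={C} ∪ X={G} → {C,G} (+1)
site 3, node UVX: UX={C,G} ∩ V={G} → {G} (+0)
site 3, node MTUVX: MT={T} ∪ UVX={G} → {G,T} (+1)
site 4, node MT: M={A} ∩ T={A} → {A} (+0)
site 4, node UX: U={G} ∪ X={T} → {G,T} (+1)
site 4, node UVX: UX={G,T} ∩ V={G} → {G} (+0)
site 4, node MTUVX: MT={A} ∪ UVX={G} → {A,G} (+1)
site 5, node MT: M={G} ∩ T={G} → {G} (+0)
site 5, node UX: U={A} ∪ X={C} → {A,C} (+1)
site 5, node UVX: UX={A,C} ∩ V={A} → {A} (+0)
site 5, node MTUVX: MT={G} ∪ UVX={A} → {A,G} (+1)
site 6, node MT: M={T} ∪ T={C} → {C,T} (+1)
site 6, node UX: U={T} ∪ X={C} → {C,T} (+1)
site 6, node UVX: UX={C,T} ∩ V={T} → {T} (+0)
site 6, node MTUVX: MT={C,T} ∩ UVX={T} → {T} (+0)
site 7, node MT: M={C} ∪ T={G} → {C,G} (+1)
site 7, node UX: U={A} ∩ X={A} → {A} (+0)
site 7, node UVX: UX={A} ∪ V={C} → {A,C} (+1)
site 7, node MTUVX: MT={C,G} ∩ UVX={A,C} → {C} (+0)
per-site changes: [1, 2, 3, 2, 2, 2, 2, 2]; total = 16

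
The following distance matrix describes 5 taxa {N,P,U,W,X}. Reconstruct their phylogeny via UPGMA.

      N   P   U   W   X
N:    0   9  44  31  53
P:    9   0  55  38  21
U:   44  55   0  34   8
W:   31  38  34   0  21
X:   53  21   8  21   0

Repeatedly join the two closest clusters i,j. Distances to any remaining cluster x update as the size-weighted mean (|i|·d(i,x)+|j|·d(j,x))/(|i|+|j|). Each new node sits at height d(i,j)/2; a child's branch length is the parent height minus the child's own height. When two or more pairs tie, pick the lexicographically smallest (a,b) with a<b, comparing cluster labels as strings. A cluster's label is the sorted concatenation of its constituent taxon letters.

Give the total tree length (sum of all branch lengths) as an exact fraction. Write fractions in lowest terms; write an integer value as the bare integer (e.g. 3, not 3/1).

step 1: merge (U,X) at d=8; branch lengths U→4, X→4; new cluster UX
  updated: d(N,UX)=97/2, d(P,UX)=38, d(UX,W)=55/2
step 2: merge (N,P) at d=9; branch lengths N→9/2, P→9/2; new cluster NP
  updated: d(NP,UX)=173/4, d(NP,W)=69/2
step 3: merge (UX,W) at d=55/2; branch lengths UX→39/4, W→55/4; new cluster UWX
  updated: d(NP,UWX)=121/3
step 4: merge (NP,UWX) at d=121/3; branch lengths NP→47/3, UWX→77/12; new cluster NPUWX
final tree: ((N:9/2,P:9/2):47/3,((U:4,X:4):39/4,W:55/4):77/12)
total length: 751/12

751/12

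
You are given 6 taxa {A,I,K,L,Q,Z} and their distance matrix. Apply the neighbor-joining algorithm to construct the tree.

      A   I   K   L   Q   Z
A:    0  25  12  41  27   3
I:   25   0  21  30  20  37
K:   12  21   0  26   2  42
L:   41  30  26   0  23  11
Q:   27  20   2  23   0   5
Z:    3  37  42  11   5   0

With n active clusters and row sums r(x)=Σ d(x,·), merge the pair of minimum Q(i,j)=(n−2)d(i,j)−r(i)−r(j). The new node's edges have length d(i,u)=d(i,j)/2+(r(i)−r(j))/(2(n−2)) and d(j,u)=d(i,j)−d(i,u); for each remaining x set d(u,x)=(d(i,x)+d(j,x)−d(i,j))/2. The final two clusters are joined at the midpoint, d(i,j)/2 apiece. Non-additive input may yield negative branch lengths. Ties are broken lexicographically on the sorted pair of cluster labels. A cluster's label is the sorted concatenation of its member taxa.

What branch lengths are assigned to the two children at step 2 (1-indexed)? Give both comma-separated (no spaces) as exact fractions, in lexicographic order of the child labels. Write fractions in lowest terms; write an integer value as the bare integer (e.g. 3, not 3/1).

7/2,-3/2

iteration 1: select A,Z (d=3, Q=-194); attach at lengths (11/4, 1/4); label the merged cluster AZ
  updated: d(AZ,I)=59/2, d(AZ,K)=51/2, d(AZ,L)=49/2, d(AZ,Q)=29/2
iteration 2: select K,Q (d=2, Q=-128); attach at lengths (7/2, -3/2); label the merged cluster KQ
  updated: d(AZ,KQ)=19, d(I,KQ)=39/2, d(KQ,L)=47/2
iteration 3: select AZ,L (d=49/2, Q=-102); attach at lengths (11, 27/2); label the merged cluster ALZ
  updated: d(ALZ,I)=35/2, d(ALZ,KQ)=9
iteration 4: select ALZ,I (d=35/2, Q=-46); attach at lengths (7/2, 14); label the merged cluster AILZ
  updated: d(AILZ,KQ)=11/2
iteration 5: select AILZ,KQ (d=11/2); attach at lengths (11/4, 11/4); label the merged cluster AIKLQZ
final tree: ((((A:11/4,Z:1/4):11,L:27/2):7/2,I:14):11/4,(K:7/2,Q:-3/2):11/4)
total length: 105/2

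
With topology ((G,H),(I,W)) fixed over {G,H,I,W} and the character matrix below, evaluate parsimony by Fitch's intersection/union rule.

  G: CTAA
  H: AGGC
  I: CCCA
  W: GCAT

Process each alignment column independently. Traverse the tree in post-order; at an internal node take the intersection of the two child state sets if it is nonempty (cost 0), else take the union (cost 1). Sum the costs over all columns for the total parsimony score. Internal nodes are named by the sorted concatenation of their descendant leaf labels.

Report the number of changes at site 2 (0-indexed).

GH@0: {C} ∪ {A} = {A,C} (union, +1)
IW@0: {C} ∪ {G} = {C,G} (union, +1)
GHIW@0: {A,C} ∩ {C,G} = {C} (intersection, +0)
GH@1: {T} ∪ {G} = {G,T} (union, +1)
IW@1: {C} ∩ {C} = {C} (intersection, +0)
GHIW@1: {G,T} ∪ {C} = {C,G,T} (union, +1)
GH@2: {A} ∪ {G} = {A,G} (union, +1)
IW@2: {C} ∪ {A} = {A,C} (union, +1)
GHIW@2: {A,G} ∩ {A,C} = {A} (intersection, +0)
GH@3: {A} ∪ {C} = {A,C} (union, +1)
IW@3: {A} ∪ {T} = {A,T} (union, +1)
GHIW@3: {A,C} ∩ {A,T} = {A} (intersection, +0)
per-site changes: [2, 2, 2, 2]; total = 8

2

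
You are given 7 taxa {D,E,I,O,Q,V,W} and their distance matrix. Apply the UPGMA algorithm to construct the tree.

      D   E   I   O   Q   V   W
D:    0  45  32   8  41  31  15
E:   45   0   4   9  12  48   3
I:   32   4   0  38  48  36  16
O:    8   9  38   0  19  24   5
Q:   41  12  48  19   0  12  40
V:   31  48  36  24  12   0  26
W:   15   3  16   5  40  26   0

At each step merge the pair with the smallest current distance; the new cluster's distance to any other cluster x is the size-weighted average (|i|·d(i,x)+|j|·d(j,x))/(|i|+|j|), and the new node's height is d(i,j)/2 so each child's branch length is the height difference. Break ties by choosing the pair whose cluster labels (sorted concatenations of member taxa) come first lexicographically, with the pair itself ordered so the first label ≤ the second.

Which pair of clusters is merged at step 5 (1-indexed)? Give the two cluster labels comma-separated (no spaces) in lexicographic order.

D,EIOW

iteration 1: select E,W (d=3); attach at lengths (3/2, 3/2); label the merged cluster EW
  updated: d(D,EW)=30, d(EW,I)=10, d(EW,O)=7, d(EW,Q)=26, d(EW,V)=37
iteration 2: select EW,O (d=7); attach at lengths (2, 7/2); label the merged cluster EOW
  updated: d(D,EOW)=68/3, d(EOW,I)=58/3, d(EOW,Q)=71/3, d(EOW,V)=98/3
iteration 3: select Q,V (d=12); attach at lengths (6, 6); label the merged cluster QV
  updated: d(D,QV)=36, d(EOW,QV)=169/6, d(I,QV)=42
iteration 4: select EOW,I (d=58/3); attach at lengths (37/6, 29/3); label the merged cluster EIOW
  updated: d(D,EIOW)=25, d(EIOW,QV)=253/8
iteration 5: select D,EIOW (d=25); attach at lengths (25/2, 17/6); label the merged cluster DEIOW
  updated: d(DEIOW,QV)=65/2
iteration 6: select DEIOW,QV (d=65/2); attach at lengths (15/4, 41/4); label the merged cluster DEIOQVW
final tree: ((D:25/2,(((E:3/2,W:3/2):2,O:7/2):37/6,I:29/3):17/6):15/4,(Q:6,V:6):41/4)
total length: 197/3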